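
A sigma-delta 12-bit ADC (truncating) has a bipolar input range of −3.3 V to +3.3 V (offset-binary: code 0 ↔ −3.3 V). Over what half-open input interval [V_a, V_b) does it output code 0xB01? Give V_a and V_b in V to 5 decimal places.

LSB = 6.6/2^12 = 1.611 mV.
Code 0xB01 = 2817 decimal.
V_a = V_low + 2817·LSB = 1.23911 V; V_b = V_low + 2818·LSB = 1.24072 V.

[1.23911 V, 1.24072 V)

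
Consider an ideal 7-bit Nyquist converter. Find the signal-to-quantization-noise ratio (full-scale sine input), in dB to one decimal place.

43.9 dB

SNR ≈ 6.02·N + 1.76 dB = 6.02·7 + 1.76 = 43.90 dB.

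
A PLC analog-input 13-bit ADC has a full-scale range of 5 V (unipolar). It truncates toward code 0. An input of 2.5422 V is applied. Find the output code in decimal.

code 4165

With 8192 levels over 5 V, one step is 0.610 mV.
Input sits at 4165.140 steps above V_low.
So the output code is 4165.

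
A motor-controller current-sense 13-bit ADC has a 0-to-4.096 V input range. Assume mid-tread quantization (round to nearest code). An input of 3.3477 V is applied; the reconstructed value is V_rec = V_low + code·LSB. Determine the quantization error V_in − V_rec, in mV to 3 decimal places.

LSB = 4.096/2^13 = 0.500 mV.
Scaled input = 6695.4000 LSBs, so code = 6695.
Reconstructed: 3.3475 V.
Error = 3.3477 − 3.3475 = 0.0002 V = 0.200 mV.

0.200 mV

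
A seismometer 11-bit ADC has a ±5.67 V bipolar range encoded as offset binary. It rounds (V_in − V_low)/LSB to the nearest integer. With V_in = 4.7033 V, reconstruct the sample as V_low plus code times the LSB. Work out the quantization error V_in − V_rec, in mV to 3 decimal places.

2.294 mV

Step size: 11.34 V ÷ 2^11 = 5.537 mV.
(4.7033 − (−5.67))/0.00553711 = 1873.4143; round gives code 1873.
V_rec = (−5.67) + 1873·0.00553711 = 4.7010059 V.
Error = 4.7033 − 4.7010059 = 0.00229414 V = 2.294 mV.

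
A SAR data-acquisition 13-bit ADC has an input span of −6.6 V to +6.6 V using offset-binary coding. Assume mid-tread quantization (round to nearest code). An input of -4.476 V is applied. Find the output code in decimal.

Full-scale span = 13.2 V; LSB = 13.2/2^13 = 1.611 mV.
(-4.476 − (−6.6)) / 0.00161133 = 1318.167 LSBs.
So the output code is 1318.

code 1318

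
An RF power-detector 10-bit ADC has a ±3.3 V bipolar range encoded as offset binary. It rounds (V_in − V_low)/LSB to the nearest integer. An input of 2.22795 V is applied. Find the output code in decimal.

code 858

With 1024 levels over 6.6 V, one step is 6.445 mV.
(2.22795 − (−3.3)) / 0.00644531 = 857.670 LSBs.
So the output code is 858.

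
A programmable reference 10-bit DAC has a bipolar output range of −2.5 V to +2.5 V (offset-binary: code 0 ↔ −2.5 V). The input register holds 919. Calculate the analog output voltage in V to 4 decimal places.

1.9873 V

LSB = 5 V / 2^10 = 4.883 mV.
V_out = (−2.5) + 919 × 0.00488281 V = 1.9873 V.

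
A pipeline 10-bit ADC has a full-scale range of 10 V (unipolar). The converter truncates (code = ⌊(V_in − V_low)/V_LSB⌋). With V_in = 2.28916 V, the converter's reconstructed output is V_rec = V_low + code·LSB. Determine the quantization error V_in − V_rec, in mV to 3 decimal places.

One LSB is 10 V / 1024 = 9.766 mV.
(V_in − V_low)/LSB = (2.28916 − 0)/0.00976562 = 234.4100 → code 234 (floor).
V_rec = 0 + 234·0.00976562 = 2.2851562 V.
Difference: 0.00400375 V → 4.004 mV.

4.004 mV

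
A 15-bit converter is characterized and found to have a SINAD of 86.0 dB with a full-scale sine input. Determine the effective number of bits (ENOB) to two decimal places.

13.99 bits

ENOB = (SINAD − 1.76) / 6.02 = (86.0 − 1.76)/6.02 = 13.993.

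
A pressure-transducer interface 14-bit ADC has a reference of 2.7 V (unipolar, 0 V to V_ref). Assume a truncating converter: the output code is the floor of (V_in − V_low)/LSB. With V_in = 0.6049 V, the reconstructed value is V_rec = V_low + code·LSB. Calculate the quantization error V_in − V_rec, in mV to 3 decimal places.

One LSB is 2.7 V / 16384 = 164.79 µV.
(0.6049 − 0)/0.000164795 = 3670.6228; ⌊·⌋ gives code 3670.
Reconstructed: 0.60479736 V.
V_in − V_rec = 0.000102637 V = 0.103 mV.

0.103 mV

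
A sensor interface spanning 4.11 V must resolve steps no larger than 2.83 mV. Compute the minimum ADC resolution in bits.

Number of steps required ≥ 4.11 V / 2.83 mV = 1452.30.
Need 2^N ≥ 1452.30; 2^10 = 1024, 2^11 = 2048.
Minimum N = 11.

11 bits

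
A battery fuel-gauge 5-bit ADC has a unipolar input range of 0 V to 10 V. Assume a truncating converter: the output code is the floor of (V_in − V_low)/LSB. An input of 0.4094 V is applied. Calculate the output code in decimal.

With 32 levels over 10 V, one step is 312.500 mV.
(V_in − V_low)/LSB = (0.4094 − 0) / 0.3125 = 1.310.
⌊·⌋(1.310) = 1.

code 1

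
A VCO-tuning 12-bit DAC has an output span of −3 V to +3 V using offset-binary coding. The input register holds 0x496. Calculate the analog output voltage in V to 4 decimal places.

LSB = 6 V / 2^12 = 1.465 mV.
Code 0x496 = 1174 decimal.
V_out = (−3) + 1174 × 0.00146484 V = -1.28027 V.

-1.2803 V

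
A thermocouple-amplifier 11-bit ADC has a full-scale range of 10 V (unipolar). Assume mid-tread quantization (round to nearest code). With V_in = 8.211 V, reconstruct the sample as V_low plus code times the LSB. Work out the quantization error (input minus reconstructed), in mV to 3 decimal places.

LSB = 10/2^11 = 4.883 mV.
(8.211 − 0)/0.00488281 = 1681.6128; round gives code 1682.
Reconstructed: 8.2128906 V.
Difference: -0.00189062 V → -1.891 mV.

-1.891 mV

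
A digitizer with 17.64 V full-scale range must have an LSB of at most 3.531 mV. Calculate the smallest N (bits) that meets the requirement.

Number of steps required ≥ 17.64 V / 3.531 mV = 4995.75.
Need 2^N ≥ 4995.75; 2^12 = 4096, 2^13 = 8192.
Minimum N = 13.

13 bits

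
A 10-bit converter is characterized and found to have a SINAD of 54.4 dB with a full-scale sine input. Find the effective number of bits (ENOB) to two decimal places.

ENOB = (SINAD − 1.76) / 6.02 = (54.4 − 1.76)/6.02 = 8.744.

8.74 bits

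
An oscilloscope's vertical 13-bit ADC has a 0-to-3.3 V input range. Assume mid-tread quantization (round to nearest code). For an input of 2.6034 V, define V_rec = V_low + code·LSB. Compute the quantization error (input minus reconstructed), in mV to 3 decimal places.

-0.103 mV

LSB = 3.3/2^13 = 402.83 µV.
(V_in − V_low)/LSB = (2.6034 − 0)/0.000402832 = 6462.7433 → code 6463 (round).
Code 6463 maps back to 0 + 6463×0.000402832 V = 2.6035034 V.
Error = 2.6034 − 2.6035034 = -0.000103418 V = -0.103 mV.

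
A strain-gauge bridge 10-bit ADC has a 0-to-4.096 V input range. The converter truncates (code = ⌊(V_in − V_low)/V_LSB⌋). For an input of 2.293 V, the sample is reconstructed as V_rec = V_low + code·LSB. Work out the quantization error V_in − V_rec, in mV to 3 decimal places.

One LSB is 4.096 V / 1024 = 4.000 mV.
(2.293 − 0)/0.004 = 573.2500; ⌊·⌋ gives code 573.
Reconstructed: 2.292 V.
Difference: 0.001 V → 1.000 mV.

1.000 mV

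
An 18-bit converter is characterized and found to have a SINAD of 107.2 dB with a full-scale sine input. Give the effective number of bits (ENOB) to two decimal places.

ENOB = (SINAD − 1.76) / 6.02 = (107.2 − 1.76)/6.02 = 17.515.

17.51 bits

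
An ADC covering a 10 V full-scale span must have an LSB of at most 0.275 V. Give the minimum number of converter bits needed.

Number of steps required ≥ 10 V / 0.275 V = 36.36.
Need 2^N ≥ 36.36; 2^5 = 32, 2^6 = 64.
Minimum N = 6.

6 bits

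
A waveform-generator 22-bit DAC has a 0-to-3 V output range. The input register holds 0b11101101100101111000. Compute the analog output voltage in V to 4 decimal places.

LSB = 3 V / 2^22 = 0.72 µV.
Code 0b11101101100101111000 = 973176 decimal.
V_out = 0 + 973176 × 7.15256e-07 V = 0.69607 V.

0.6961 V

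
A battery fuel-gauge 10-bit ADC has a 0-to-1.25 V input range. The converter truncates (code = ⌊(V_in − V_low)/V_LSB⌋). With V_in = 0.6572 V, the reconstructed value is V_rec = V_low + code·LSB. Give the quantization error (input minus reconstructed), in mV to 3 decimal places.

One LSB is 1.25 V / 1024 = 1.221 mV.
(0.6572 − 0)/0.0012207 = 538.3782; ⌊·⌋ gives code 538.
Reconstructed: 0.65673828 V.
Error = 0.6572 − 0.65673828 = 0.000461719 V = 0.462 mV.

0.462 mV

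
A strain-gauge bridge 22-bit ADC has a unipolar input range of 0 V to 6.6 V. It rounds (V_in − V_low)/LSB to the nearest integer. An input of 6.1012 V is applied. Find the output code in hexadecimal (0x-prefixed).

LSB = 6.6 V / 4194304 = 1.57 µV.
(6.1012 − 0) / 1.57356e-06 = 3877316.298 LSBs.
round(3877316.298) = 3877316.
In hexadecimal (0x-prefixed): 0x3B29C4.

code 0x3B29C4 (decimal 3877316)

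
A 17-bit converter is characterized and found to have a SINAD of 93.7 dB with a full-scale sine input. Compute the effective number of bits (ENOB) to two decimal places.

15.27 bits

ENOB = (SINAD − 1.76) / 6.02 = (93.7 − 1.76)/6.02 = 15.272.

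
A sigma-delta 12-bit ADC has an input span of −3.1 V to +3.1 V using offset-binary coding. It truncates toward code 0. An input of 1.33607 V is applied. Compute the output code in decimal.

LSB = 6.2 V / 4096 = 1.514 mV.
Input sits at 2930.668 steps above V_low.
Floor → code 2930.

code 2930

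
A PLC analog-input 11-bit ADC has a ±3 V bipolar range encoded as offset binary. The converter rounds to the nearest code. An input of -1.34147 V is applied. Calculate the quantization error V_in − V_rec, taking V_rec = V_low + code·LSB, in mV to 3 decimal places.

Step size: 6 V ÷ 2^11 = 2.930 mV.
Scaled input = 566.1116 LSBs, so code = 566.
Reconstructed: -1.3417969 V.
Difference: 0.000326875 V → 0.327 mV.

0.327 mV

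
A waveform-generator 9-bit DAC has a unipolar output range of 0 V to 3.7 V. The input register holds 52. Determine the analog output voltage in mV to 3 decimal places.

375.781 mV

LSB = 3.7 V / 2^9 = 7.227 mV.
V_out = 0 + 52 × 0.00722656 V = 0.375781 V.
= 375.781 mV.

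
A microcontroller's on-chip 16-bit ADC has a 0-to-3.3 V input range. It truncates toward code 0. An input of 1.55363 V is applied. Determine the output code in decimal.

code 30854

Full-scale span = 3.3 V; LSB = 3.3/2^16 = 50.35 µV.
(V_in − V_low)/LSB = (1.55363 − 0) / 5.0354e-05 = 30854.150.
Floor → code 30854.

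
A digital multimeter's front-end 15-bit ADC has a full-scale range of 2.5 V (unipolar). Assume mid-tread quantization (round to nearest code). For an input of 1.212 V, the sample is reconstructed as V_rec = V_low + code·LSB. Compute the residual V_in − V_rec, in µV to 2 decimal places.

-5.62 µV

One LSB is 2.5 V / 32768 = 76.29 µV.
(V_in − V_low)/LSB = (1.212 − 0)/7.62939e-05 = 15885.9264 → code 15886 (round).
Code 15886 maps back to 0 + 15886×7.62939e-05 V = 1.2120056 V.
Difference: -5.61523e-06 V → -5.62 µV.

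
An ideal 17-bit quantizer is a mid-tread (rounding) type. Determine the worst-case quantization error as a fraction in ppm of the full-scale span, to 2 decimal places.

Rounding → worst-case error = ½ LSB = V_FS/2^18, so 1e+06/262144 = 3.8147 ppm of full scale.

3.81 ppm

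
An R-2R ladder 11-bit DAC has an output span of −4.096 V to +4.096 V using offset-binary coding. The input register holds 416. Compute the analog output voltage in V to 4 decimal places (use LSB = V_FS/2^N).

LSB = 8.192 V / 2^11 = 4.000 mV.
V_out = (−4.096) + 416 × 0.004 V = -2.432 V.

-2.4320 V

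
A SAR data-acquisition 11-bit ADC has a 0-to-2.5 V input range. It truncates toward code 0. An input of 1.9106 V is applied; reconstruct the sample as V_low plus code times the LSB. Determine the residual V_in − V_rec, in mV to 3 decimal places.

0.200 mV

Step size: 2.5 V ÷ 2^11 = 1.221 mV.
Scaled input = 1565.1635 LSBs, so code = 1565.
V_rec = 0 + 1565·0.0012207 = 1.9104004 V.
Difference: 0.000199609 V → 0.200 mV.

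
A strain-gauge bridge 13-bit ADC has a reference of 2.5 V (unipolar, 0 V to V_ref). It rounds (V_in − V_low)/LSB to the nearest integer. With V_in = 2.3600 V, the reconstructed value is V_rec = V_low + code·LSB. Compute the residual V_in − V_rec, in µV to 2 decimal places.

Step size: 2.5 V ÷ 2^13 = 305.18 µV.
(V_in − V_low)/LSB = (2.3600 − 0)/0.000305176 = 7733.2480 → code 7733 (round).
Code 7733 maps back to 0 + 7733×0.000305176 V = 2.3599243 V.
V_in − V_rec = 7.56836e-05 V = 75.68 µV.

75.68 µV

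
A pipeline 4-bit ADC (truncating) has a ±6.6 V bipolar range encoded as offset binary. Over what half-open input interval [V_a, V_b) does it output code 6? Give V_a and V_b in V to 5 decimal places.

[-1.65000 V, -0.82500 V)

LSB = 13.2/2^4 = 0.8250 V.
V_a = V_low + 6·LSB = -1.65 V; V_b = V_low + 7·LSB = -0.825 V.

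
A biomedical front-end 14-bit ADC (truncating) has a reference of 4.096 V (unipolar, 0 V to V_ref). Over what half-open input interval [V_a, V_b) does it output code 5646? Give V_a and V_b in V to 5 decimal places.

LSB = 4.096/2^14 = 250.00 µV.
V_a = V_low + 5646·LSB = 1.4115 V; V_b = V_low + 5647·LSB = 1.41175 V.

[1.41150 V, 1.41175 V)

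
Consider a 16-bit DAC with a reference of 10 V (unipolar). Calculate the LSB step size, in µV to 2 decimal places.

Full-scale span = 10 V.
LSB = 10 / 2^16 = 10 / 65536 = 0.000152588 V = 152.59 µV.

152.59 µV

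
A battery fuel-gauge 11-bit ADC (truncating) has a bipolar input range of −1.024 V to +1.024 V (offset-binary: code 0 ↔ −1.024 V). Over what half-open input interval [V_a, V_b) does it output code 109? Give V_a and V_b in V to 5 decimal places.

[-0.91500 V, -0.91400 V)

LSB = 2.048/2^11 = 1.000 mV.
V_a = V_low + 109·LSB = -0.915 V; V_b = V_low + 110·LSB = -0.914 V.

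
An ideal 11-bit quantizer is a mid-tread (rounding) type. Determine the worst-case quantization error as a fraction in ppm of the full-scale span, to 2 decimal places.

Rounding → worst-case error = ½ LSB = V_FS/2^12, so 1e+06/4096 = 244.141 ppm of full scale.

244.14 ppm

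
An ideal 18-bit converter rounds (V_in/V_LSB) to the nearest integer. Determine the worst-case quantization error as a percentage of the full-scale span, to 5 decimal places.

Rounding → worst-case error = ½ LSB = V_FS/2^19, so 100/524288 = 0.000190735 % of full scale.

0.00019 %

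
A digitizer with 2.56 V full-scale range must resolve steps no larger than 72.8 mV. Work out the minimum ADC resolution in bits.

6 bits

Number of steps required ≥ 2.56 V / 72.8 mV = 35.16.
Need 2^N ≥ 35.16; 2^5 = 32, 2^6 = 64.
Minimum N = 6.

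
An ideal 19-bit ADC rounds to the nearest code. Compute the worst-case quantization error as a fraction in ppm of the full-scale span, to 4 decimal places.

0.9537 ppm

Rounding → worst-case error = ½ LSB = V_FS/2^20, so 1e+06/1048576 = 0.953674 ppm of full scale.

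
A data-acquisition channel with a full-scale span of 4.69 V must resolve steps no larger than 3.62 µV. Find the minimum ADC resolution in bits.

21 bits

Number of steps required ≥ 4.69 V / 3.62 µV = 1295580.11.
Need 2^N ≥ 1295580.11; 2^20 = 1048576, 2^21 = 2097152.
Minimum N = 21.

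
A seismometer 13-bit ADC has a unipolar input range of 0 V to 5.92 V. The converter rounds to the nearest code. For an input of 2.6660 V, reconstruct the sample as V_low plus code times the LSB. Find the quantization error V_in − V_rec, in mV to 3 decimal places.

LSB = 5.92/2^13 = 0.723 mV.
Scaled input = 3689.1676 LSBs, so code = 3689.
V_rec = 0 + 3689·0.000722656 = 2.6658789 V.
Error = 2.6660 − 2.6658789 = 0.000121094 V = 0.121 mV.

0.121 mV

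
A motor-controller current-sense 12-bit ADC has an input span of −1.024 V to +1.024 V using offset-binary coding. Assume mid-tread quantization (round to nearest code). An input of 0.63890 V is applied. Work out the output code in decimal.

code 3326

Full-scale span = 2.048 V; LSB = 2.048/2^12 = 0.500 mV.
Input sits at 3325.800 steps above V_low.
round(3325.800) = 3326.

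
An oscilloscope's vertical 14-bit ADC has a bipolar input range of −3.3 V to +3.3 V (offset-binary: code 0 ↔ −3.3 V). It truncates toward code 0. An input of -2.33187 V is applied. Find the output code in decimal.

code 2403

LSB = 6.6 V / 16384 = 402.83 µV.
(V_in − V_low)/LSB = (-2.33187 − (−3.3)) / 0.000402832 = 2403.309.
So the output code is 2403.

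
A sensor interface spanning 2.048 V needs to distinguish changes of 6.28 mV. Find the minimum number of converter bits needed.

Number of steps required ≥ 2.048 V / 6.28 mV = 326.11.
Need 2^N ≥ 326.11; 2^8 = 256, 2^9 = 512.
Minimum N = 9.

9 bits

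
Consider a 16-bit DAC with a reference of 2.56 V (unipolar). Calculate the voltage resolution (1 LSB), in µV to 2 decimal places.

Full-scale span = 2.56 V.
LSB = 2.56 / 2^16 = 2.56 / 65536 = 3.90625e-05 V = 39.06 µV.

39.06 µV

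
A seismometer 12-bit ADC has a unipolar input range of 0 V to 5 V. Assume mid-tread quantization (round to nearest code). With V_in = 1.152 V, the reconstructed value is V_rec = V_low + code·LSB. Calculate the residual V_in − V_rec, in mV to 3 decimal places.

One LSB is 5 V / 4096 = 1.221 mV.
(V_in − V_low)/LSB = (1.152 − 0)/0.0012207 = 943.7184 → code 944 (round).
Code 944 maps back to 0 + 944×0.0012207 V = 1.1523438 V.
V_in − V_rec = -0.00034375 V = -0.344 mV.

-0.344 mV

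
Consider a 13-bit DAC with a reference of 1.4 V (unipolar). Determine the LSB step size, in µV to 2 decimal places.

Full-scale span = 1.4 V.
LSB = 1.4 / 2^13 = 1.4 / 8192 = 0.000170898 V = 170.90 µV.

170.90 µV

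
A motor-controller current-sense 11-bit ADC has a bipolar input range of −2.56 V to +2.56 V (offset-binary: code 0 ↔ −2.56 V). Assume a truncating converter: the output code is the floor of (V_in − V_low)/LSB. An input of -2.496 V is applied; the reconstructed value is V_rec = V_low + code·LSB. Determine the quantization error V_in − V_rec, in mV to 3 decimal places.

LSB = 5.12/2^11 = 2.500 mV.
Scaled input = 25.6000 LSBs, so code = 25.
Reconstructed: -2.4975 V.
V_in − V_rec = 0.0015 V = 1.500 mV.

1.500 mV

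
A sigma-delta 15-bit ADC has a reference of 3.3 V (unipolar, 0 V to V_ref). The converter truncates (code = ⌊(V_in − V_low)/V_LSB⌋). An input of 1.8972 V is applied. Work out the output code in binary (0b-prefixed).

Full-scale span = 3.3 V; LSB = 3.3/2^15 = 100.71 µV.
Input sits at 18838.621 steps above V_low.
So the output code is 18838.
In binary (0b-prefixed): 0b100100110010110.

code 0b100100110010110 (decimal 18838)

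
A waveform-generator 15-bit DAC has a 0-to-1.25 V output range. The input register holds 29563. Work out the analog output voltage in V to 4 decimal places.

LSB = 1.25 V / 2^15 = 38.15 µV.
V_out = 0 + 29563 × 3.8147e-05 V = 1.12774 V.

1.1277 V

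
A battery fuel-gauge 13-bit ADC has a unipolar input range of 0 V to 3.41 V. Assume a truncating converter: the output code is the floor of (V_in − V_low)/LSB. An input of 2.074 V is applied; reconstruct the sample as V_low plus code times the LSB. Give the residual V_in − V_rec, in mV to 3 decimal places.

0.194 mV

Step size: 3.41 V ÷ 2^13 = 416.26 µV.
(V_in − V_low)/LSB = (2.074 − 0)/0.00041626 = 4982.4657 → code 4982 (floor).
V_rec = 0 + 4982·0.00041626 = 2.0738062 V.
Error = 2.074 − 2.0738062 = 0.000193848 V = 0.194 mV.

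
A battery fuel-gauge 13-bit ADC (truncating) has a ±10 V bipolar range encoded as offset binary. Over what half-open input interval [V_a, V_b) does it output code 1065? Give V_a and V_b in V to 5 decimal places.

[-7.39990 V, -7.39746 V)

LSB = 20/2^13 = 2.441 mV.
V_a = V_low + 1065·LSB = -7.3999 V; V_b = V_low + 1066·LSB = -7.39746 V.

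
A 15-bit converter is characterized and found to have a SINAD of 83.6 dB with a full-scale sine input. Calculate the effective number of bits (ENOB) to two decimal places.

ENOB = (SINAD − 1.76) / 6.02 = (83.6 − 1.76)/6.02 = 13.595.

13.59 bits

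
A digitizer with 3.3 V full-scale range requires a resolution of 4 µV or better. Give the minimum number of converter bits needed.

Number of steps required ≥ 3.3 V / 4 µV = 825000.00.
Need 2^N ≥ 825000.00; 2^19 = 524288, 2^20 = 1048576.
Minimum N = 20.

20 bits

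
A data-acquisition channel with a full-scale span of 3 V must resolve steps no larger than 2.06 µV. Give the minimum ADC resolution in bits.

Number of steps required ≥ 3 V / 2.06 µV = 1456310.68.
Need 2^N ≥ 1456310.68; 2^20 = 1048576, 2^21 = 2097152.
Minimum N = 21.

21 bits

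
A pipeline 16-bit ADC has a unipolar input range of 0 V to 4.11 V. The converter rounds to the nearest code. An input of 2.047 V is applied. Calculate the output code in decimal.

LSB = 4.11 V / 65536 = 62.71 µV.
Input sits at 32640.436 steps above V_low.
So the output code is 32640.

code 32640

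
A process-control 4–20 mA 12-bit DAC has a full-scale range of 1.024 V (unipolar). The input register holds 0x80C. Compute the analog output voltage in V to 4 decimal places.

LSB = 1.024 V / 2^12 = 250.00 µV.
Code 0x80C = 2060 decimal.
V_out = 0 + 2060 × 0.00025 V = 0.515 V.

0.5150 V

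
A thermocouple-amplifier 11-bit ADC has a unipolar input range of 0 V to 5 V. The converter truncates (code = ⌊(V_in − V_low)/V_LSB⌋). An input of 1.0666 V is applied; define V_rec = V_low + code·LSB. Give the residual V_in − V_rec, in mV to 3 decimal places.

Step size: 5 V ÷ 2^11 = 2.441 mV.
(V_in − V_low)/LSB = (1.0666 − 0)/0.00244141 = 436.8794 → code 436 (floor).
Code 436 maps back to 0 + 436×0.00244141 V = 1.0644531 V.
Error = 1.0666 − 1.0644531 = 0.00214687 V = 2.147 mV.

2.147 mV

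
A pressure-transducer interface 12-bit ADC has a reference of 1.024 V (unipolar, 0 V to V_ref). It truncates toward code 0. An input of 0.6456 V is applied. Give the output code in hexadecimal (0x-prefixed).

Full-scale span = 1.024 V; LSB = 1.024/2^12 = 250.00 µV.
(V_in − V_low)/LSB = (0.6456 − 0) / 0.00025 = 2582.400.
Floor → code 2582.
In hexadecimal (0x-prefixed): 0xA16.

code 0xA16 (decimal 2582)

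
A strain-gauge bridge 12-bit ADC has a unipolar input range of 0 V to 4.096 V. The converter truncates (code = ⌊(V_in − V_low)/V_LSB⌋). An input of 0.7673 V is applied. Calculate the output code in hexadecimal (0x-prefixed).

Full-scale span = 4.096 V; LSB = 4.096/2^12 = 1.000 mV.
Input sits at 767.300 steps above V_low.
So the output code is 767.
In hexadecimal (0x-prefixed): 0x2FF.

code 0x2FF (decimal 767)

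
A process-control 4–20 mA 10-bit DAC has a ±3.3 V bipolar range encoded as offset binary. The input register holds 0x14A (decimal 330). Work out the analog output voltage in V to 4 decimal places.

-1.1730 V

LSB = 6.6 V / 2^10 = 6.445 mV.
Code 0x14A = 330 decimal.
V_out = (−3.3) + 330 × 0.00644531 V = -1.17305 V.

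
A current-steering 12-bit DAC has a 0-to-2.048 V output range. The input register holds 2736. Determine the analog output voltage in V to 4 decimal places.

LSB = 2.048 V / 2^12 = 0.500 mV.
V_out = 0 + 2736 × 0.0005 V = 1.368 V.

1.3680 V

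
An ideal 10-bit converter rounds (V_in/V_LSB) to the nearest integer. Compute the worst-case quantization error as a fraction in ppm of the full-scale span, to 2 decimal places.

Rounding → worst-case error = ½ LSB = V_FS/2^11, so 1e+06/2048 = 488.281 ppm of full scale.

488.28 ppm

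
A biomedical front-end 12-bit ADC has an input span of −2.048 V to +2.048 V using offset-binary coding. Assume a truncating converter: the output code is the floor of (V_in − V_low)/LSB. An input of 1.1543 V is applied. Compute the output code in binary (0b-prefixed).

Full-scale span = 4.096 V; LSB = 4.096/2^12 = 1.000 mV.
(1.1543 − (−2.048)) / 0.001 = 3202.300 LSBs.
Floor → code 3202.
In binary (0b-prefixed): 0b110010000010.

code 0b110010000010 (decimal 3202)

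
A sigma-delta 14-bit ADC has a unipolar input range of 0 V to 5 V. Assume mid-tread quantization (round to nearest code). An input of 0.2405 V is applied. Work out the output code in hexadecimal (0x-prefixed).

LSB = 5 V / 16384 = 305.18 µV.
Input sits at 788.070 steps above V_low.
Round → code 788.
In hexadecimal (0x-prefixed): 0x314.

code 0x314 (decimal 788)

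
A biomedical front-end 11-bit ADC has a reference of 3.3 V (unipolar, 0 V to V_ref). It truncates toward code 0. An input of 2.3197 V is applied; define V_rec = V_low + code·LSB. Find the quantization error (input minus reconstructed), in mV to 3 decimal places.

0.999 mV

LSB = 3.3/2^11 = 1.611 mV.
Scaled input = 1439.6199 LSBs, so code = 1439.
Reconstructed: 2.3187012 V.
V_in − V_rec = 0.000998828 V = 0.999 mV.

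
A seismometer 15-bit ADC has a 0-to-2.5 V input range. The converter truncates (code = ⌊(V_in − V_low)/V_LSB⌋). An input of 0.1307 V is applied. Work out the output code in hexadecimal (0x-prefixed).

With 32768 levels over 2.5 V, one step is 76.29 µV.
Input sits at 1713.111 steps above V_low.
⌊·⌋(1713.111) = 1713.
In hexadecimal (0x-prefixed): 0x6B1.

code 0x6B1 (decimal 1713)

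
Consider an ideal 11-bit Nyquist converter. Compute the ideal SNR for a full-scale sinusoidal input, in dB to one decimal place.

68.0 dB

SNR ≈ 6.02·N + 1.76 dB = 6.02·11 + 1.76 = 67.98 dB.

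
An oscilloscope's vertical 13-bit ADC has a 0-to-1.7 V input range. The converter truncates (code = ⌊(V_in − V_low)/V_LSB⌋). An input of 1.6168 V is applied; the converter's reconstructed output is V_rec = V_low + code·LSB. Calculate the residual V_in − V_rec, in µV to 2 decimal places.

Step size: 1.7 V ÷ 2^13 = 207.52 µV.
(V_in − V_low)/LSB = (1.6168 − 0)/0.00020752 = 7791.0739 → code 7791 (floor).
V_rec = 0 + 7791·0.00020752 = 1.6167847 V.
V_in − V_rec = 1.5332e-05 V = 15.33 µV.

15.33 µV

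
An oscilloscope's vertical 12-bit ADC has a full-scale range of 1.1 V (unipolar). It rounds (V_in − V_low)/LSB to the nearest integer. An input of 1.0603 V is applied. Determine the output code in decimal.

code 3948

Full-scale span = 1.1 V; LSB = 1.1/2^12 = 268.55 µV.
(V_in − V_low)/LSB = (1.0603 − 0) / 0.000268555 = 3948.172.
Round → code 3948.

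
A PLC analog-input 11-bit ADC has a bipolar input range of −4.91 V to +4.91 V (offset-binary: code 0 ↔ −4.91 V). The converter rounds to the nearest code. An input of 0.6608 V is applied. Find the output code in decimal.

code 1162

With 2048 levels over 9.82 V, one step is 4.795 mV.
(0.6608 − (−4.91)) / 0.00479492 = 1161.812 LSBs.
round(1161.812) = 1162.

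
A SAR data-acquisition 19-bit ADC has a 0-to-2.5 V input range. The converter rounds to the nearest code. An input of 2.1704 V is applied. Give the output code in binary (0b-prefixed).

code 0b1101111000111111110 (decimal 455166)

With 524288 levels over 2.5 V, one step is 4.77 µV.
(2.1704 − 0) / 4.76837e-06 = 455165.870 LSBs.
So the output code is 455166.
In binary (0b-prefixed): 0b1101111000111111110.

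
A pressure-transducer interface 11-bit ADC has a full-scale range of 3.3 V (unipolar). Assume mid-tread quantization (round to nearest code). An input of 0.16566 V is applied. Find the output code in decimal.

code 103

With 2048 levels over 3.3 V, one step is 1.611 mV.
(0.16566 − 0) / 0.00161133 = 102.810 LSBs.
Round → code 103.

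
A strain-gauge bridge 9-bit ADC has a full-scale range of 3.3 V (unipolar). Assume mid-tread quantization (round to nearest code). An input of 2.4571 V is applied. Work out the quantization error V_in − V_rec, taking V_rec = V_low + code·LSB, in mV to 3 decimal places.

1.436 mV

Step size: 3.3 V ÷ 2^9 = 6.445 mV.
(V_in − V_low)/LSB = (2.4571 − 0)/0.00644531 = 381.2228 → code 381 (round).
Reconstructed: 2.4556641 V.
Error = 2.4571 − 2.4556641 = 0.00143594 V = 1.436 mV.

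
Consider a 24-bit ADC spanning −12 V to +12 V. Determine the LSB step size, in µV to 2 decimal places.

Full-scale span = 24 V.
LSB = 24 / 2^24 = 24 / 16777216 = 1.43051e-06 V = 1.43 µV.

1.43 µV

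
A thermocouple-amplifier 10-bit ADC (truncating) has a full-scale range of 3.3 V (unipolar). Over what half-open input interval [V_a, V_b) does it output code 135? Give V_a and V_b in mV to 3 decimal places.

LSB = 3.3/2^10 = 3.223 mV.
V_a = V_low + 135·LSB = 0.435059 V; V_b = V_low + 136·LSB = 0.438281 V.

[435.059 mV, 438.281 mV)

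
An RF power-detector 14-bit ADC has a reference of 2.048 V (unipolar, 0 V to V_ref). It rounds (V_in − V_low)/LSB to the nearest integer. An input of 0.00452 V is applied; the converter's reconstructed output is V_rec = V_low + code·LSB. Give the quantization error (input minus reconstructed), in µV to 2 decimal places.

LSB = 2.048/2^14 = 125.00 µV.
Scaled input = 36.1600 LSBs, so code = 36.
Code 36 maps back to 0 + 36×0.000125 V = 0.0045 V.
Error = 0.00452 − 0.0045 = 2e-05 V = 20.00 µV.

20.00 µV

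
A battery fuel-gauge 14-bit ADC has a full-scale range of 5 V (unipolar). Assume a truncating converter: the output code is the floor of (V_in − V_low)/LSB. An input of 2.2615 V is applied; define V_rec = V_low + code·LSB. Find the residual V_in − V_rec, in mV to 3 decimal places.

0.147 mV

LSB = 5/2^14 = 305.18 µV.
Scaled input = 7410.4832 LSBs, so code = 7410.
Reconstructed: 2.2613525 V.
V_in − V_rec = 0.000147461 V = 0.147 mV.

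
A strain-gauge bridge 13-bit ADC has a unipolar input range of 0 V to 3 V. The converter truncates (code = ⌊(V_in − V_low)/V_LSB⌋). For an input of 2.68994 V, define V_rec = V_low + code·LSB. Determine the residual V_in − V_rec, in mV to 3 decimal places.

0.121 mV

One LSB is 3 V / 8192 = 366.21 µV.
Scaled input = 7345.3295 LSBs, so code = 7345.
Code 7345 maps back to 0 + 7345×0.000366211 V = 2.6898193 V.
V_in − V_rec = 0.000120664 V = 0.121 mV.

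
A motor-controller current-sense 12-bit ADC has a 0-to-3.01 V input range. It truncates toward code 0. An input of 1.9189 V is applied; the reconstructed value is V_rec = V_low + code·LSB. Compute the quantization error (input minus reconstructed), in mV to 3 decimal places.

0.172 mV

One LSB is 3.01 V / 4096 = 0.735 mV.
(1.9189 − 0)/0.000734863 = 2611.2340; ⌊·⌋ gives code 2611.
Reconstructed: 1.918728 V.
Difference: 0.000171973 V → 0.172 mV.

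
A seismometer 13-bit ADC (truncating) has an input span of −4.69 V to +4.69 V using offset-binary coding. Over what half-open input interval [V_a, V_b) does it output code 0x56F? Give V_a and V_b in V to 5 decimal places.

[-3.09728 V, -3.09613 V)

LSB = 9.38/2^13 = 1.145 mV.
Code 0x56F = 1391 decimal.
V_a = V_low + 1391·LSB = -3.09728 V; V_b = V_low + 1392·LSB = -3.09613 V.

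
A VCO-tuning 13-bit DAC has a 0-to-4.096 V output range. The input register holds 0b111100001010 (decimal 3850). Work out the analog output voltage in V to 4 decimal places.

1.9250 V

LSB = 4.096 V / 2^13 = 0.500 mV.
Code 0b111100001010 = 3850 decimal.
V_out = 0 + 3850 × 0.0005 V = 1.925 V.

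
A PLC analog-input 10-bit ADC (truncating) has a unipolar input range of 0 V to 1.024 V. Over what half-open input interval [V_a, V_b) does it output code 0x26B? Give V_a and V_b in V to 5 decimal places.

[0.61900 V, 0.62000 V)

LSB = 1.024/2^10 = 1.000 mV.
Code 0x26B = 619 decimal.
V_a = V_low + 619·LSB = 0.619 V; V_b = V_low + 620·LSB = 0.62 V.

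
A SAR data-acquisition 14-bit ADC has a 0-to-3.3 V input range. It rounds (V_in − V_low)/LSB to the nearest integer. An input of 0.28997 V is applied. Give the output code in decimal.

With 16384 levels over 3.3 V, one step is 201.42 µV.
Input sits at 1439.657 steps above V_low.
round(1439.657) = 1440.

code 1440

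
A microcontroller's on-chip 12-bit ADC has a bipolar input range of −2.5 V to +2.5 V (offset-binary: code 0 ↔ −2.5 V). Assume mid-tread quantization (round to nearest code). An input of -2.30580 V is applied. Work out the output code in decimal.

code 159

With 4096 levels over 5 V, one step is 1.221 mV.
(V_in − V_low)/LSB = (-2.30580 − (−2.5)) / 0.0012207 = 159.089.
round(159.089) = 159.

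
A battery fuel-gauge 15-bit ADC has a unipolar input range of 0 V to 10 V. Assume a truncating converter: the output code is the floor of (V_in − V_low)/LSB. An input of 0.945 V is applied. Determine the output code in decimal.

LSB = 10 V / 32768 = 305.18 µV.
(V_in − V_low)/LSB = (0.945 − 0) / 0.000305176 = 3096.576.
So the output code is 3096.

code 3096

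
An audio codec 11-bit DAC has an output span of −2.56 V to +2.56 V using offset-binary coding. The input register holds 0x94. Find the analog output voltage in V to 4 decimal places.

-2.1900 V

LSB = 5.12 V / 2^11 = 2.500 mV.
Code 0x94 = 148 decimal.
V_out = (−2.56) + 148 × 0.0025 V = -2.19 V.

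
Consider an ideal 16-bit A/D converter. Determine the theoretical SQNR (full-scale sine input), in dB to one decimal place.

SNR ≈ 6.02·N + 1.76 dB = 6.02·16 + 1.76 = 98.08 dB.

98.1 dB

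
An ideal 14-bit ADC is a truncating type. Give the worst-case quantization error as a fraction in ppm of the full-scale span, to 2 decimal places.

Truncating → worst-case error = 1 LSB = V_FS/2^14, so 1e+06/16384 = 61.0352 ppm of full scale.

61.04 ppm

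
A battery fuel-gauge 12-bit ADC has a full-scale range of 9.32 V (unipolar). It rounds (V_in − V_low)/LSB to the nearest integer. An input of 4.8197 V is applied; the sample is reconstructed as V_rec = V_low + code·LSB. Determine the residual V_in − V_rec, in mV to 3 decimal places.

0.423 mV

Step size: 9.32 V ÷ 2^12 = 2.275 mV.
Scaled input = 2118.1858 LSBs, so code = 2118.
Reconstructed: 4.8192773 V.
Error = 4.8197 − 4.8192773 = 0.000422656 V = 0.423 mV.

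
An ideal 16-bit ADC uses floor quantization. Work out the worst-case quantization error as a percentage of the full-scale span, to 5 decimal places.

0.00153 %

Truncating → worst-case error = 1 LSB = V_FS/2^16, so 100/65536 = 0.00152588 % of full scale.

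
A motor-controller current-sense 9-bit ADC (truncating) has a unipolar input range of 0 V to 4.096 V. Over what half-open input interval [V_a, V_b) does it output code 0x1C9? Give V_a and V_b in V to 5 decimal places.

[3.65600 V, 3.66400 V)

LSB = 4.096/2^9 = 8.000 mV.
Code 0x1C9 = 457 decimal.
V_a = V_low + 457·LSB = 3.656 V; V_b = V_low + 458·LSB = 3.664 V.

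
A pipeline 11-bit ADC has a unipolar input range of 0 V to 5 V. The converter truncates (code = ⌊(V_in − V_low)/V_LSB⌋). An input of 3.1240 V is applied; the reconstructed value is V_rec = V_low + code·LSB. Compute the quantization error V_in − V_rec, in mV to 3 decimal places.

LSB = 5/2^11 = 2.441 mV.
(3.1240 − 0)/0.00244141 = 1279.5904; ⌊·⌋ gives code 1279.
Reconstructed: 3.1225586 V.
Difference: 0.00144141 V → 1.441 mV.

1.441 mV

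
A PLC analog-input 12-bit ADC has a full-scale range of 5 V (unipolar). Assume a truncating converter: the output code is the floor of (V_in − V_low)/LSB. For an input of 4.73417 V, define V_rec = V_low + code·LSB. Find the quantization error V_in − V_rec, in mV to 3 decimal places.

0.283 mV

LSB = 5/2^12 = 1.221 mV.
Scaled input = 3878.2321 LSBs, so code = 3878.
Reconstructed: 4.7338867 V.
Difference: 0.000283281 V → 0.283 mV.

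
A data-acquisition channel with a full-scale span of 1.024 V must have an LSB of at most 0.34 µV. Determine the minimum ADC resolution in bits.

22 bits

Number of steps required ≥ 1.024 V / 0.34 µV = 3011764.71.
Need 2^N ≥ 3011764.71; 2^21 = 2097152, 2^22 = 4194304.
Minimum N = 22.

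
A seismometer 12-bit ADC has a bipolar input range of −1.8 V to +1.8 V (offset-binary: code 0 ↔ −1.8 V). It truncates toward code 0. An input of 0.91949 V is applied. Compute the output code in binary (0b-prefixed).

code 0b110000010110 (decimal 3094)

With 4096 levels over 3.6 V, one step is 0.879 mV.
Input sits at 3094.175 steps above V_low.
Floor → code 3094.
In binary (0b-prefixed): 0b110000010110.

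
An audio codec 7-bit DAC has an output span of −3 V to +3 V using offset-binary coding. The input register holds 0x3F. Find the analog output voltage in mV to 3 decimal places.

LSB = 6 V / 2^7 = 46.875 mV.
Code 0x3F = 63 decimal.
V_out = (−3) + 63 × 0.046875 V = -0.046875 V.
= -46.875 mV.

-46.875 mV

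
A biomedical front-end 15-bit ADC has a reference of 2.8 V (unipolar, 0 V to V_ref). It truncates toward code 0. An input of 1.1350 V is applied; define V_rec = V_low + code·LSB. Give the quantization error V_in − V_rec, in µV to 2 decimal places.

63.48 µV

Step size: 2.8 V ÷ 2^15 = 85.45 µV.
Scaled input = 13282.7429 LSBs, so code = 13282.
Code 13282 maps back to 0 + 13282×8.54492e-05 V = 1.1349365 V.
Difference: 6.34766e-05 V → 63.48 µV.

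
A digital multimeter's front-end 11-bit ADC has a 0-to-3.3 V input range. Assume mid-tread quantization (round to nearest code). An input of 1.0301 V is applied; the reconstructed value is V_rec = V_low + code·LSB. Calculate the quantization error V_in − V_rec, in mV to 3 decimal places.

0.461 mV

One LSB is 3.3 V / 2048 = 1.611 mV.
Scaled input = 639.2863 LSBs, so code = 639.
V_rec = 0 + 639·0.00161133 = 1.0296387 V.
V_in − V_rec = 0.000461328 V = 0.461 mV.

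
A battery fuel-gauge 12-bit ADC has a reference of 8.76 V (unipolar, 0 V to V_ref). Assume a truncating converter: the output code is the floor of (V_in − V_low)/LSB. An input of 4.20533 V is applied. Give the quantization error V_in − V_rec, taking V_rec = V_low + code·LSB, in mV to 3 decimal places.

LSB = 8.76/2^12 = 2.139 mV.
(4.20533 − 0)/0.00213867 = 1966.3278; ⌊·⌋ gives code 1966.
Code 1966 maps back to 0 + 1966×0.00213867 V = 4.2046289 V.
V_in − V_rec = 0.000701094 V = 0.701 mV.

0.701 mV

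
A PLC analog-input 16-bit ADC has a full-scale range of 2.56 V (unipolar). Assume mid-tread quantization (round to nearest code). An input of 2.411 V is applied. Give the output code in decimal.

LSB = 2.56 V / 65536 = 39.06 µV.
Input sits at 61721.600 steps above V_low.
Round → code 61722.

code 61722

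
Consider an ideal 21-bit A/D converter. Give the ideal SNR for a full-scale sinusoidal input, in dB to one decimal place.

SNR ≈ 6.02·N + 1.76 dB = 6.02·21 + 1.76 = 128.18 dB.

128.2 dB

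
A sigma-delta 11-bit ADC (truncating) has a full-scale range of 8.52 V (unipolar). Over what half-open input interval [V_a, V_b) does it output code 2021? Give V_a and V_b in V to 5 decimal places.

[8.40768 V, 8.41184 V)

LSB = 8.52/2^11 = 4.160 mV.
V_a = V_low + 2021·LSB = 8.40768 V; V_b = V_low + 2022·LSB = 8.41184 V.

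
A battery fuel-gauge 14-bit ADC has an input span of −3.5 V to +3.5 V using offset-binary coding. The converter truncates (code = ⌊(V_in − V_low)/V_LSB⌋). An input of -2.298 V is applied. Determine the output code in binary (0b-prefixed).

Full-scale span = 7 V; LSB = 7/2^14 = 427.25 µV.
(V_in − V_low)/LSB = (-2.298 − (−3.5)) / 0.000427246 = 2813.367.
Floor → code 2813.
In binary (0b-prefixed): 0b101011111101.

code 0b101011111101 (decimal 2813)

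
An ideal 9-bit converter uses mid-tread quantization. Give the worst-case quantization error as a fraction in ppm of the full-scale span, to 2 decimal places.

976.56 ppm

Rounding → worst-case error = ½ LSB = V_FS/2^10, so 1e+06/1024 = 976.562 ppm of full scale.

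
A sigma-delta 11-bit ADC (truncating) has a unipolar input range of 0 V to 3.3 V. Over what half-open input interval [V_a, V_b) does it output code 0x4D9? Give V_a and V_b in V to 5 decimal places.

LSB = 3.3/2^11 = 1.611 mV.
Code 0x4D9 = 1241 decimal.
V_a = V_low + 1241·LSB = 1.99966 V; V_b = V_low + 1242·LSB = 2.00127 V.

[1.99966 V, 2.00127 V)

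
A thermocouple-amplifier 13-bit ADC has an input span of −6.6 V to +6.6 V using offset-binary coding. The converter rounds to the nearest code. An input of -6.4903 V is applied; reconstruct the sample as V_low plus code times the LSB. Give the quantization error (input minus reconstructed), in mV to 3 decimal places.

Step size: 13.2 V ÷ 2^13 = 1.611 mV.
Scaled input = 68.0805 LSBs, so code = 68.
V_rec = (−6.6) + 68·0.00161133 = -6.4904297 V.
Error = -6.4903 − (−6.4904297) = 0.000129688 V = 0.130 mV.

0.130 mV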